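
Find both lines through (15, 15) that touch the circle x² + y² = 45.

A line y − (15) = m(x − (15)) is tangent when its distance from (0, 0) is 3√5:
(−15m − (−15))² = 45(m² + 1)
2m² − 5m + 2 = 0, so m = 1/2 or m = 2.
Through (15, 15) these give x − 2y = −15 and 2x − y = 15.

x − 2y = −15 and 2x − y = 15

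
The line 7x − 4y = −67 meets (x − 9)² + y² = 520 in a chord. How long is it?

Centre (9, 0), r² = 520. Perpendicular distance d from centre to line = |130| / √65 = 130/√65.
Chord = 2√(r² − d²) = 2·√(260) = 4√65.

4√65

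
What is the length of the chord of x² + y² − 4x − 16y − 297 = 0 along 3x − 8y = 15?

Express y = (−15 + 3x)/8 and substitute into the circle:
73x² − 730x − 16863 = 0  ⟹  x² − 10x − 231 = 0
x = 21 or x = −11, giving (21, 6) and (−11, −6).
Chord length = distance between (21, 6) and (−11, −6) = √1168 = 4√73.

4√73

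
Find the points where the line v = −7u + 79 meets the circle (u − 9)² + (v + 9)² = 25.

(12, −5) and (13, −12)

Express v = −7u + 79 and substitute into the circle:
50u² − 1250u + 7800 = 0  ⟹  u² − 25u + 156 = 0
u = 13 or u = 12, giving (13, −12) and (12, −5).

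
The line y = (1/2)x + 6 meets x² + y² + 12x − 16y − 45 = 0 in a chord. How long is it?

The distance from (−6, 8) to the line is 10/√5, and r² = 145.
Half the chord is √(r² − d²) = √(125), so the full chord is 10√5.

10√5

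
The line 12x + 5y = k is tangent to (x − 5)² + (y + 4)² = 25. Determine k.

Tangency holds when the distance from the centre (5, −4) to the line equals the radius 5:
|12·5 + 5·(−4) − k| / √169 = 5
|k − (40)| = 5·13, so k = 105 or k = −25.

k = −25 or k = 105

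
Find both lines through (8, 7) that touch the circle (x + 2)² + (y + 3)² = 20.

2x − y = 9 and x − 2y = −6

Let a tangent through (8, 7) have slope m. Its distance from (−2, −3) must equal 2√5:
(−10m − (−10))² = 20(m² + 1)
2m² − 5m + 2 = 0, so m = 2 or m = 1/2.
With m = 2: 2x − y = 9. With m = 1/2: x − 2y = −6.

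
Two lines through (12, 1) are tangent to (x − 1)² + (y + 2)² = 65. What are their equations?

7x − 4y = 80 and 4x + 7y = 55

Write the tangent as mx − y + (1 − m·(12)) = 0 and set its distance from the centre to √65:
[m·(−11) − (−3)]² = 65(m² + 1)
28m² − 33m − 28 = 0, so m = 7/4 or m = −4/7.
Through (12, 1) these give 7x − 4y = 80 and 4x + 7y = 55.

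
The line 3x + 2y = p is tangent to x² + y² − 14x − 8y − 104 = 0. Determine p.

p = 29 ± 13√13

For a tangent, require d(centre, line) = r = 13.
|3·7 + 2·4 − p| / √13 = 13
|p − (29)| = 13√13.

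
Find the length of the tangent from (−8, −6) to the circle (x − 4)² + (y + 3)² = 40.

√113

With centre O = (4, −3), |OP|² = 153 and r² = 40.
By the tangent–radius right angle, tangent length = √(|PO|² − r²) = √113.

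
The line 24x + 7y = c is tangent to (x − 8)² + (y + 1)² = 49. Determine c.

The line touches the circle iff its distance from (8, −1) is 7:
|24·8 + 7·(−1) − c| / √625 = 7
|c − (185)| = 7·25, so c = 360 or c = 10.

c = 10 or c = 360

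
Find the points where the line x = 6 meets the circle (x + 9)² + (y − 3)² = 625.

(6, −17) and (6, 23)

The line gives x = 6. Substituting into the circle:
y² − 6y − 391 = 0
y = 23 or y = −17, giving (6, 23) and (6, −17).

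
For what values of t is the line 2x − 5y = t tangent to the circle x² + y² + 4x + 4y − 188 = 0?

t = 6 ± 14√29

For a tangent, require d(centre, line) = r = 14.
|2·(−2) − 5·(−2) − t| / √29 = 14
|t − (6)| = 14√29.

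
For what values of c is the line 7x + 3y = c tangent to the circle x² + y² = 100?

c = ±10√58

The line touches the circle iff its distance from (0, 0) is 10:
|7·0 + 3·0 − c| / √58 = 10
|c| = 10√58.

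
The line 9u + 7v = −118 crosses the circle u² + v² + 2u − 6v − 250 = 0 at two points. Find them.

Express v = (−118 − 9u)/7 and substitute into the circle:
130u² + 2600u + 6630 = 0  ⟹  u² + 20u + 51 = 0
u = −3 or u = −17, giving (−3, −13) and (−17, 5).

(−17, 5) and (−3, −13)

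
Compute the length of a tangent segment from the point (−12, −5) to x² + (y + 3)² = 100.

4√3

The centre is (0, −3) and r = 10. The square of the distance from P to the centre is 144 + 4 = 148.
Power of the point: PT² = |PO|² − r² = 48, so PT = 4√3.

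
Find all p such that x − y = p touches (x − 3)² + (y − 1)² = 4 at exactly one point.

For a tangent, require d(centre, line) = r = 2.
|1·3 − 1·1 − p| / √2 = 2
|p − (2)| = 2√2.

p = 2 ± 2√2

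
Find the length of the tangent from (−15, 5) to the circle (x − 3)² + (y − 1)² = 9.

√331

The centre is (3, 1) and r = 3. The square of the distance from P to the centre is 324 + 16 = 340.
By the tangent–radius right angle, tangent length = √(|PO|² − r²) = √331.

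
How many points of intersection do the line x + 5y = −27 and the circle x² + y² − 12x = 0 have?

0

Centre (6, 0), r² = 36. Distance² from centre to line = (33)²/26 = 1089/26.
Since d² > r², the line lies outside the circle.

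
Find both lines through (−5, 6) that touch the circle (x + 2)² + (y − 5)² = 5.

Write the tangent as mx − y + (6 − m·(−5)) = 0 and set its distance from the centre to √5:
(3m − (−1))² = 5(m² + 1)
2m² + 3m − 2 = 0, so m = −2 or m = 1/2.
Through (−5, 6) these give 2x + y = −4 and x − 2y = −17.

2x + y = −4 and x − 2y = −17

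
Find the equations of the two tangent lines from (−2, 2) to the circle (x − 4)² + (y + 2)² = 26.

x − 5y = −12 and 5x + y = −8

Let a tangent through (−2, 2) have slope m. Its distance from (4, −2) must equal √26:
[m·(6) − (−4)]² = 26(m² + 1)
5m² + 24m − 5 = 0, so m = 1/5 or m = −5.
Through (−2, 2) these give x − 5y = −12 and 5x + y = −8.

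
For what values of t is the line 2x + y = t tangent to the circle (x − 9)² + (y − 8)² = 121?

t = 26 ± 11√5

Tangency holds when the distance from the centre (9, 8) to the line equals the radius 11:
|2·9 + 1·8 − t| / √5 = 11
|t − (26)| = 11√5.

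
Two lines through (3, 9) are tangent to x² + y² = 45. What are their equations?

Let a tangent through (3, 9) have slope m. Its distance from (0, 0) must equal 3√5:
(−3m − (−9))² = 45(m² + 1)
2m² + 3m − 2 = 0, so m = 1/2 or m = −2.
Through (3, 9) these give x − 2y = −15 and 2x + y = 15.

x − 2y = −15 and 2x + y = 15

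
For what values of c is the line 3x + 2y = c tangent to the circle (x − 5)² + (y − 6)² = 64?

c = 27 ± 8√13

For a tangent, require d(centre, line) = r = 8.
|3·5 + 2·6 − c| / √13 = 8
|c − (27)| = 8√13.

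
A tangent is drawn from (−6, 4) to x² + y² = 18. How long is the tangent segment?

With centre O = (0, 0), |OP|² = 52 and r² = 18.
The tangent meets the radius at right angles, so tangent² = |PO|² − r² = 52 − 18 = 34.

√34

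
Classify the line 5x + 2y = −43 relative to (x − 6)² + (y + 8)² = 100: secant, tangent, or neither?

Substituting the line into the circle gives 29x² + 222x + 473 = 0.
Discriminant = (222)² − 4·29·(473) = −5584 < 0.
No real roots: the line does not meet the circle.

neither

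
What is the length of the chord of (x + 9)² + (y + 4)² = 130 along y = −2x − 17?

10√5

Express y = −2x − 17 and substitute into the circle:
5x² + 70x + 120 = 0  ⟹  x² + 14x + 24 = 0
x = −2 or x = −12, giving (−2, −13) and (−12, 7).
|(−2, −13) − (−12, 7)| = √((10)² + (−20)²) = 10√5.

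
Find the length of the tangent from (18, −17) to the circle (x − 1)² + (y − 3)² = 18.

√671

The centre is (1, 3) and r = 3√2. The square of the distance from P to the centre is 289 + 400 = 689.
By the tangent–radius right angle, tangent length = √(|PO|² − r²) = √671.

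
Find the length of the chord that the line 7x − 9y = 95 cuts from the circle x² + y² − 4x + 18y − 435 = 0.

The distance from (2, −9) to the line is 0/√130, and r² = 520.
Half the chord is √(r² − d²) = √(520), so the full chord is 4√130.

4√130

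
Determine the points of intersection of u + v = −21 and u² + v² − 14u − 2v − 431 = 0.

From the line, v = −u − 21. Substituting:
2u² + 30u + 52 = 0  ⟹  u² + 15u + 26 = 0
u = −2 or u = −13, giving (−2, −19) and (−13, −8).

(−13, −8) and (−2, −19)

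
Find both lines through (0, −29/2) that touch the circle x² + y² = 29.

A line y − (−29/2) = m(x − (0)) is tangent when its distance from (0, 0) is √29:
[m·(0) − (29/2)]² = 29(m² + 1)
4m² − 25 = 0, so m = −5/2 or m = 5/2.
Through (0, −29/2) these give 5x + 2y = −29 and 5x − 2y = 29.

5x + 2y = −29 and 5x − 2y = 29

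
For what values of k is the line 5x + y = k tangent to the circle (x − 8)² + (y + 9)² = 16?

k = 31 ± 4√26

The line touches the circle iff its distance from (8, −9) is 4:
|5·8 + 1·(−9) − k| / √26 = 4
|k − (31)| = 4√26.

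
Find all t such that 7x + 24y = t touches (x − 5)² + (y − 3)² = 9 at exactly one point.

t = 32 or t = 182

Tangency holds when the distance from the centre (5, 3) to the line equals the radius 3:
|7·5 + 24·3 − t| / √625 = 3
|t − (107)| = 3·25, so t = 182 or t = 32.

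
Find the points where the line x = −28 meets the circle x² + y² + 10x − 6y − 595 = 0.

The line gives x = −28. Substituting into the circle:
y² − 6y − 91 = 0
y = 13 or y = −7, giving (−28, 13) and (−28, −7).

(−28, −7) and (−28, 13)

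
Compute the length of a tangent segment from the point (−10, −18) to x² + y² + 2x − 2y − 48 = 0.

Centre (−1, 1), r² = 50. |PO|² = (−9)² + (−19)² = 442.
The tangent meets the radius at right angles, so tangent² = |PO|² − r² = 442 − 50 = 392.

14√2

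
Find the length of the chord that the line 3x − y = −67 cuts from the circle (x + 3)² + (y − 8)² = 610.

From the line, y = 3x + 67. Substituting:
10x² + 360x + 2880 = 0  ⟹  x² + 36x + 288 = 0
x = −12 or x = −24, giving (−12, 31) and (−24, −5).
|(−12, 31) − (−24, −5)| = √((12)² + (36)²) = 12√10.

12√10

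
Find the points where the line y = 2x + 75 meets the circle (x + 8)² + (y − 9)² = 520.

From the line, y = 2x + 75. Substituting:
5x² + 280x + 3900 = 0  ⟹  x² + 56x + 780 = 0
x = −26 or x = −30, giving (−26, 23) and (−30, 15).

(−30, 15) and (−26, 23)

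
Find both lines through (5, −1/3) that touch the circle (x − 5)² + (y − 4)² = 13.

2x + 3y = 9 and 2x − 3y = 11

Let a tangent through (5, −1/3) have slope m. Its distance from (5, 4) must equal √13:
[m·(0) − (13/3)]² = 13(m² + 1)
9m² − 4 = 0, so m = −2/3 or m = 2/3.
Through (5, −1/3) these give 2x + 3y = 9 and 2x − 3y = 11.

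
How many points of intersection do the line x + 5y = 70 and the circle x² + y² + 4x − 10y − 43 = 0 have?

0

Substituting the line into the circle gives 26x² + 10x + 325 = 0.
Discriminant = (10)² − 4·26·(325) = −33700 < 0.
No real roots: the line does not meet the circle.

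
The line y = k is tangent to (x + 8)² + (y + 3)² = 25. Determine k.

k = −8 or k = 2

For a tangent, require d(centre, line) = r = 5.
|0·(−8) + 1·(−3) − k| / √1 = 5
|k − (−3)| = 5, so k = 2 or k = −8.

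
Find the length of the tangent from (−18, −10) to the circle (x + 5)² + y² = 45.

4√14

Centre (−5, 0), r² = 45. |PO|² = (−13)² + (−10)² = 269.
The tangent meets the radius at right angles, so tangent² = |PO|² − r² = 269 − 45 = 224.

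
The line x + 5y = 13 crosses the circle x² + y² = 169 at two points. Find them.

(−12, 5) and (13, 0)

Express y = (13 − x)/5 and substitute into the circle:
26x² − 26x − 4056 = 0  ⟹  x² − x − 156 = 0
x = 13 or x = −12, giving (13, 0) and (−12, 5).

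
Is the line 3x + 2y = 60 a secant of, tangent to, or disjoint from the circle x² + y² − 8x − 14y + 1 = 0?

disjoint

d² = (3·4 + 2·7 − (60))²/13 = 1156/13; r² = 64.
Since d² > r², the line lies outside the circle.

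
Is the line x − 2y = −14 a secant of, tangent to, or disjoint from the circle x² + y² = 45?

d² = (1·0 − 2·0 − (−14))²/5 = 196/5; r² = 45.
Since d² < r², the line cuts the circle twice.

secant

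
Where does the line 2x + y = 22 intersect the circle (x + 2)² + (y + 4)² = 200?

Express y = −2x + 22 and substitute into the circle:
5x² − 100x + 480 = 0  ⟹  x² − 20x + 96 = 0
x = 12 or x = 8, giving (12, −2) and (8, 6).

(8, 6) and (12, −2)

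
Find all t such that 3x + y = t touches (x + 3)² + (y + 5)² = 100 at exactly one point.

Tangency holds when the distance from the centre (−3, −5) to the line equals the radius 10:
|3·(−3) + 1·(−5) − t| / √10 = 10
|t − (−14)| = 10√10.

t = −14 ± 10√10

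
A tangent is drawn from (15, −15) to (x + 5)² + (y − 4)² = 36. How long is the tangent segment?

With centre O = (−5, 4), |OP|² = 761 and r² = 36.
Power of the point: PT² = |PO|² − r² = 725, so PT = 5√29.

5√29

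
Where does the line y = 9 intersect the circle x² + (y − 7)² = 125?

From the line, y = 9. Substituting:
x² − 121 = 0
x = 11 or x = −11, giving (11, 9) and (−11, 9).

(−11, 9) and (11, 9)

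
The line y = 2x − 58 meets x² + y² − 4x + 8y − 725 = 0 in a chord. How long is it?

14√5

Express y = 2x − 58 and substitute into the circle:
5x² − 220x + 2175 = 0  ⟹  x² − 44x + 435 = 0
x = 29 or x = 15, giving (29, 0) and (15, −28).
Chord length = distance between (29, 0) and (15, −28) = √980 = 14√5.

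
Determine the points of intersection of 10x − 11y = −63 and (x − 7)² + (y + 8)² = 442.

(−14, −7) and (8, 13)

Substitute y = (63 + 10x)/11:
221x² + 1326x − 24752 = 0  ⟹  x² + 6x − 112 = 0
x = 8 or x = −14, giving (8, 13) and (−14, −7).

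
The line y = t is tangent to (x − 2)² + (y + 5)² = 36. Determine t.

Tangency holds when the distance from the centre (2, −5) to the line equals the radius 6:
|0·2 + 1·(−5) − t| / √1 = 6
|t − (−5)| = 6, so t = 1 or t = −11.

t = −11 or t = 1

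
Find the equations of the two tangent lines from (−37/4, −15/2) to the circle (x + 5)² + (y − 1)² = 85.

6x + 7y = −108 and 2x + 9y = −86

A line y − (−15/2) = m(x − (−37/4)) is tangent when its distance from (−5, 1) is √85:
[m·(17/4) − (17/2)]² = 85(m² + 1)
63m² + 68m + 12 = 0, so m = −6/7 or m = −2/9.
With m = −6/7: 6x + 7y = −108. With m = −2/9: 2x + 9y = −86.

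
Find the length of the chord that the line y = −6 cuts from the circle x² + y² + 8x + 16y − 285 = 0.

38

Centre (−4, −8), r² = 365. Perpendicular distance d from centre to line = |−2| / √1 = 2.
Half the chord is √(r² − d²) = √(361), so the full chord is 38.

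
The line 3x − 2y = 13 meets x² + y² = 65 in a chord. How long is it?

From the line, y = (−13 + 3x)/2. Substituting:
13x² − 78x − 91 = 0  ⟹  x² − 6x − 7 = 0
x = 7 or x = −1, giving (7, 4) and (−1, −8).
Chord length = distance between (7, 4) and (−1, −8) = √208 = 4√13.

4√13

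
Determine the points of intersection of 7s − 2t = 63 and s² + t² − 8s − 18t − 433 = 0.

From the line, t = (−63 + 7s)/2. Substituting:
53s² − 1166s + 4505 = 0  ⟹  s² − 22s + 85 = 0
s = 17 or s = 5, giving (17, 28) and (5, −14).

(5, −14) and (17, 28)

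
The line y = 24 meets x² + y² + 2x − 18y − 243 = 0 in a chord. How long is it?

The distance from (−1, 9) to the line is 15, and r² = 325.
Chord = 2√(r² − d²) = 2·√(100) = 20.

20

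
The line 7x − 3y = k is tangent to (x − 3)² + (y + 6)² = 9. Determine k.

k = 39 ± 3√58

For a tangent, require d(centre, line) = r = 3.
|7·3 − 3·(−6) − k| / √58 = 3
|k − (39)| = 3√58.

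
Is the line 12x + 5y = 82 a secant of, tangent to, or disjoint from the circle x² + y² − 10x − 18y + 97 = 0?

Centre (5, 9), r² = 9. Distance² from centre to line = (23)²/169 = 529/169.
Since d² < r², the line cuts the circle twice.

secant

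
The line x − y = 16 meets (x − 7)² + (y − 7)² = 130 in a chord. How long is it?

Centre (7, 7), r² = 130. Perpendicular distance d from centre to line = |−16| / √2 = 16/√2.
Chord = 2√(r² − d²) = 2·√(2) = 2√2.

2√2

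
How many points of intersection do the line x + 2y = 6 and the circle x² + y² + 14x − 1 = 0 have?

Substituting the line into the circle gives 5x² + 44x + 32 = 0.
Δ = 1936 − 640 = 1296.
Two real roots: the line is a secant.

2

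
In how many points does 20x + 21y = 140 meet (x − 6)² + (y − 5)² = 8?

Centre (6, 5), r² = 8. Distance² from centre to line = (85)²/841 = 7225/841.
Since d² > r², the line lies outside the circle.

0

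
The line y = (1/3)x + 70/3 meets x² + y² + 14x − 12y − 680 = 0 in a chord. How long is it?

Substitute y = (70 + x)/3:
10x² + 230x − 3740 = 0  ⟹  x² + 23x − 374 = 0
x = 11 or x = −34, giving (11, 27) and (−34, 12).
|(11, 27) − (−34, 12)| = √((45)² + (15)²) = 15√10.

15√10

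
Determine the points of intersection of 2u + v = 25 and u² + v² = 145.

(8, 9) and (12, 1)

Express v = −2u + 25 and substitute into the circle:
5u² − 100u + 480 = 0  ⟹  u² − 20u + 96 = 0
u = 12 or u = 8, giving (12, 1) and (8, 9).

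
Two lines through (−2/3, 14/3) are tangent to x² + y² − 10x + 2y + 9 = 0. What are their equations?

A line y − (14/3) = m(x − (−2/3)) is tangent when its distance from (5, −1) is √17:
[m·(17/3) − (−17/3)]² = 17(m² + 1)
4m² + 17m + 4 = 0, so m = −4 or m = −1/4.
With m = −4: 4x + y = 2. With m = −1/4: x + 4y = 18.

4x + y = 2 and x + 4y = 18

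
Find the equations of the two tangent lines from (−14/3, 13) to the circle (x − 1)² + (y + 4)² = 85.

A line y − (13) = m(x − (−14/3)) is tangent when its distance from (1, −4) is √85:
(17/3m − (−17))² = 85(m² + 1)
14m² − 51m − 54 = 0, so m = 9/2 or m = −6/7.
Through (−14/3, 13) these give 9x − 2y = −68 and 6x + 7y = 63.

9x − 2y = −68 and 6x + 7y = 63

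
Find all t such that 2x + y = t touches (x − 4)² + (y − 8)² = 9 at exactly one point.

The line touches the circle iff its distance from (4, 8) is 3:
|2·4 + 1·8 − t| / √5 = 3
|t − (16)| = 3√5.

t = 16 ± 3√5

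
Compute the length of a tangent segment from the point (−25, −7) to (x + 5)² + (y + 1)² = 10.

With centre O = (−5, −1), |OP|² = 436 and r² = 10.
By the tangent–radius right angle, tangent length = √(|PO|² − r²) = √426.

√426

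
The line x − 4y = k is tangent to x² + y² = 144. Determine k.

Tangency holds when the distance from the centre (0, 0) to the line equals the radius 12:
|1·0 − 4·0 − k| / √17 = 12
|k| = 12√17.

k = ±12√17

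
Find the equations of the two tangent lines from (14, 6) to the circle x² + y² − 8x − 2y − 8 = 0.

4x − 3y = 38 and y = 6

A line y − (6) = m(x − (14)) is tangent when its distance from (4, 1) is 5:
[m·(−10) − (−5)]² = 25(m² + 1)
3m² − 4m = 0, so m = 4/3 or m = 0.
Through (14, 6) these give 4x − 3y = 38 and y = 6.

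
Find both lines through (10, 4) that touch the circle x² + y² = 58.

A line y − (4) = m(x − (10)) is tangent when its distance from (0, 0) is √58:
(−10m − (−4))² = 58(m² + 1)
21m² − 40m − 21 = 0, so m = −3/7 or m = 7/3.
Through (10, 4) these give 3x + 7y = 58 and 7x − 3y = 58.

3x + 7y = 58 and 7x − 3y = 58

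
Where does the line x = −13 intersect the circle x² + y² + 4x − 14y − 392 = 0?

(−13, −11) and (−13, 25)

The line gives x = −13. Substituting into the circle:
y² − 14y − 275 = 0
y = 25 or y = −11, giving (−13, 25) and (−13, −11).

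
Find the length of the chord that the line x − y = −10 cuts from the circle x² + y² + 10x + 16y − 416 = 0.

29√2

Centre (−5, −8), r² = 505. Perpendicular distance d from centre to line = |13| / √2 = 13/√2.
Chord = 2√(r² − d²) = 2·√(841/2) = 29√2.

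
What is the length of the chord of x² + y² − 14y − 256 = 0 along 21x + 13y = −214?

√610

Centre (0, 7), r² = 305. Perpendicular distance d from centre to line = |305| / √610 = 305/√610.
Half the chord is √(r² − d²) = √(305/2), so the full chord is √610.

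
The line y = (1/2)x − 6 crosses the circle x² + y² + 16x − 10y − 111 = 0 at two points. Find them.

(−6, −9) and (2, −5)

From the line, y = (−12 + x)/2. Substituting:
5x² + 20x − 60 = 0  ⟹  x² + 4x − 12 = 0
x = 2 or x = −6, giving (2, −5) and (−6, −9).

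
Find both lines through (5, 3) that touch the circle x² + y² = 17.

4x − y = 17 and x + 4y = 17

A line y − (3) = m(x − (5)) is tangent when its distance from (0, 0) is √17:
(−5m − (−3))² = 17(m² + 1)
4m² − 15m − 4 = 0, so m = 4 or m = −1/4.
Through (5, 3) these give 4x − y = 17 and x + 4y = 17.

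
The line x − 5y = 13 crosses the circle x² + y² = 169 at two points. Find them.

From the line, y = (−13 + x)/5. Substituting:
26x² − 26x − 4056 = 0  ⟹  x² − x − 156 = 0
x = 13 or x = −12, giving (13, 0) and (−12, −5).

(−12, −5) and (13, 0)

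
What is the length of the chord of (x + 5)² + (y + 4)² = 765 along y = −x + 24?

21√2

Substitute y = −x + 24:
2x² − 46x + 44 = 0  ⟹  x² − 23x + 22 = 0
x = 22 or x = 1, giving (22, 2) and (1, 23).
|(22, 2) − (1, 23)| = √((21)² + (−21)²) = 21√2.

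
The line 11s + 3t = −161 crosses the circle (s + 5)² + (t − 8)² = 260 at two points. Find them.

(−19, 16) and (−13, −6)

From the line, t = (−161 − 11s)/3. Substituting:
130s² + 4160s + 32110 = 0  ⟹  s² + 32s + 247 = 0
s = −13 or s = −19, giving (−13, −6) and (−19, 16).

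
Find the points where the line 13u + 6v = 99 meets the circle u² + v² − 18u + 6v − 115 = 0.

Express v = (99 − 13u)/6 and substitute into the circle:
205u² − 3690u + 9225 = 0  ⟹  u² − 18u + 45 = 0
u = 15 or u = 3, giving (15, −16) and (3, 10).

(3, 10) and (15, −16)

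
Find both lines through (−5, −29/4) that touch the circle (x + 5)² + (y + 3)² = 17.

Let a tangent through (−5, −29/4) have slope m. Its distance from (−5, −3) must equal √17:
[m·(0) − (17/4)]² = 17(m² + 1)
16m² − 1 = 0, so m = −1/4 or m = 1/4.
Through (−5, −29/4) these give x + 4y = −34 and x − 4y = 24.

x + 4y = −34 and x − 4y = 24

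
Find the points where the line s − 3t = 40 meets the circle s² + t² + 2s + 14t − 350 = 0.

(−17, −19) and (19, −7)

Substitute t = (−40 + s)/3:
10s² − 20s − 3230 = 0  ⟹  s² − 2s − 323 = 0
s = 19 or s = −17, giving (19, −7) and (−17, −19).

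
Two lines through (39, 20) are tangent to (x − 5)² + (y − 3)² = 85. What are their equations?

6x − 7y = 94 and 2x − 9y = −102

Let a tangent through (39, 20) have slope m. Its distance from (5, 3) must equal √85:
[m·(−34) − (−17)]² = 85(m² + 1)
63m² − 68m + 12 = 0, so m = 6/7 or m = 2/9.
With m = 6/7: 6x − 7y = 94. With m = 2/9: 2x − 9y = −102.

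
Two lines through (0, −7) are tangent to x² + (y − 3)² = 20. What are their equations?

2x − y = 7 and 2x + y = −7

Let a tangent through (0, −7) have slope m. Its distance from (0, 3) must equal 2√5:
[m·(0) − (10)]² = 20(m² + 1)
m² − 4 = 0, so m = 2 or m = −2.
With m = 2: 2x − y = 7. With m = −2: 2x + y = −7.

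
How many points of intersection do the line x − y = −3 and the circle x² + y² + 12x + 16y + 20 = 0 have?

Centre (−6, −8), r² = 80. Distance² from centre to line = (5)²/2 = 25/2.
Since d² < r², the line cuts the circle twice.

2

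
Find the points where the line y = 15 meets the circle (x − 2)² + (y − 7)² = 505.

Substitute y = 15:
x² − 4x − 437 = 0
x = 23 or x = −19, giving (23, 15) and (−19, 15).

(−19, 15) and (23, 15)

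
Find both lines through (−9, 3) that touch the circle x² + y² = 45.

x − 2y = −15 and 2x + y = −15

A line y − (3) = m(x − (−9)) is tangent when its distance from (0, 0) is 3√5:
[m·(9) − (−3)]² = 45(m² + 1)
2m² + 3m − 2 = 0, so m = 1/2 or m = −2.
Through (−9, 3) these give x − 2y = −15 and 2x + y = −15.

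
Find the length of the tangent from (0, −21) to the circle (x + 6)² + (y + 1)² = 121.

Centre (−6, −1), r² = 121. |PO|² = (6)² + (−20)² = 436.
By the tangent–radius right angle, tangent length = √(|PO|² − r²) = √315 = 3√35.

3√35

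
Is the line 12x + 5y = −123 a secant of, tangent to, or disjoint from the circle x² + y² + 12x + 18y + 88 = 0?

secant

Substituting the line into the circle gives 169x² + 2172x + 6259 = 0.
Discriminant = (2172)² − 4·169·(6259) = 486500 > 0.
Two real roots: the line is a secant.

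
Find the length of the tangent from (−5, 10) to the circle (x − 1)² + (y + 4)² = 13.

√219

Centre (1, −4), r² = 13. |PO|² = (−6)² + (14)² = 232.
The tangent meets the radius at right angles, so tangent² = |PO|² − r² = 232 − 13 = 219.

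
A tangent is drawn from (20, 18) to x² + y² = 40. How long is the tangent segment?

With centre O = (0, 0), |OP|² = 724 and r² = 40.
The tangent meets the radius at right angles, so tangent² = |PO|² − r² = 724 − 40 = 684.

6√19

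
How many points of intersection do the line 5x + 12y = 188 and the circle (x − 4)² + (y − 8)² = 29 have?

d² = (5·4 + 12·8 − (188))²/169 = 5184/169; r² = 29.
Since d² > r², the line lies outside the circle.

0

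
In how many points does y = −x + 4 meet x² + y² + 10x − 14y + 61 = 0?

2

d² = (1·(−5) + 1·7 − (4))²/2 = 2; r² = 13.
Since d² < r², the line cuts the circle twice.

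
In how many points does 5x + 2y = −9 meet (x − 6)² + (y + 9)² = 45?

Centre (6, −9), r² = 45. Distance² from centre to line = (21)²/29 = 441/29.
Since d² < r², the line cuts the circle twice.

2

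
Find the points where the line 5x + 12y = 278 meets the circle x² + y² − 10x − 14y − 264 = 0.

Substitute y = (278 − 5x)/12:
169x² − 3380x − 7436 = 0  ⟹  x² − 20x − 44 = 0
x = 22 or x = −2, giving (22, 14) and (−2, 24).

(−2, 24) and (22, 14)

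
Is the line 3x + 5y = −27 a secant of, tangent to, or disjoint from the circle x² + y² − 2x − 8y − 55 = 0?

Substituting the line into the circle gives 34x² + 232x + 434 = 0.
Discriminant = (232)² − 4·34·(434) = −5200 < 0.
No real roots: the line does not meet the circle.

disjoint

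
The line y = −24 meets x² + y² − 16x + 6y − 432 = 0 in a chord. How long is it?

From the line, y = −24. Substituting:
x² − 16x = 0
x = 16 or x = 0, giving (16, −24) and (0, −24).
Chord length = distance between (16, −24) and (0, −24) = √256 = 16.

16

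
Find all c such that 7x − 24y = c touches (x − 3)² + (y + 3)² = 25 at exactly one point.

The line touches the circle iff its distance from (3, −3) is 5:
|7·3 − 24·(−3) − c| / √625 = 5
|c − (93)| = 5·25, so c = 218 or c = −32.

c = −32 or c = 218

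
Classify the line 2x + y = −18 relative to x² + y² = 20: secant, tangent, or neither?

Substituting the line into the circle gives 5x² + 72x + 304 = 0.
Discriminant = (72)² − 4·5·(304) = −896 < 0.
No real roots: the line does not meet the circle.

neither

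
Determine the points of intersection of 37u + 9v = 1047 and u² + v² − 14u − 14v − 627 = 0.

(21, 30) and (30, −7)

From the line, v = (1047 − 37u)/9. Substituting:
1450u² − 73950u + 913500 = 0  ⟹  u² − 51u + 630 = 0
u = 30 or u = 21, giving (30, −7) and (21, 30).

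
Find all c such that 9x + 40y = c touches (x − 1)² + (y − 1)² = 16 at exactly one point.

For a tangent, require d(centre, line) = r = 4.
|9·1 + 40·1 − c| / √1681 = 4
|c − (49)| = 4·41, so c = 213 or c = −115.

c = −115 or c = 213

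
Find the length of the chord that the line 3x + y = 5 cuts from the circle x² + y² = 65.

Substitute y = −3x + 5:
10x² − 30x − 40 = 0  ⟹  x² − 3x − 4 = 0
x = 4 or x = −1, giving (4, −7) and (−1, 8).
|(4, −7) − (−1, 8)| = √((5)² + (−15)²) = 5√10.

5√10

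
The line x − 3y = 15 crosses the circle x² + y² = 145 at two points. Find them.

Substitute y = (−15 + x)/3:
10x² − 30x − 1080 = 0  ⟹  x² − 3x − 108 = 0
x = 12 or x = −9, giving (12, −1) and (−9, −8).

(−9, −8) and (12, −1)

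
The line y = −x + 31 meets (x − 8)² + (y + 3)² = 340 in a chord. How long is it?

2√2

From the line, y = −x + 31. Substituting:
2x² − 84x + 880 = 0  ⟹  x² − 42x + 440 = 0
x = 22 or x = 20, giving (22, 9) and (20, 11).
|(22, 9) − (20, 11)| = √((2)² + (−2)²) = 2√2.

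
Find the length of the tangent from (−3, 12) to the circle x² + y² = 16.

With centre O = (0, 0), |OP|² = 153 and r² = 16.
Power of the point: PT² = |PO|² − r² = 137, so PT = √137.

√137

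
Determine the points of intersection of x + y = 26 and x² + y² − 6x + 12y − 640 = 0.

(6, 20) and (29, −3)

Express y = −x + 26 and substitute into the circle:
2x² − 70x + 348 = 0  ⟹  x² − 35x + 174 = 0
x = 29 or x = 6, giving (29, −3) and (6, 20).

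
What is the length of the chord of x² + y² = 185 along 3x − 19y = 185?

Express y = (−185 + 3x)/19 and substitute into the circle:
370x² − 1110x − 32560 = 0  ⟹  x² − 3x − 88 = 0
x = 11 or x = −8, giving (11, −8) and (−8, −11).
Chord length = distance between (11, −8) and (−8, −11) = √370 = √370.

√370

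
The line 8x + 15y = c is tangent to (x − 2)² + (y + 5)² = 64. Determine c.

For a tangent, require d(centre, line) = r = 8.
|8·2 + 15·(−5) − c| / √289 = 8
|c − (−59)| = 8·17, so c = 77 or c = −195.

c = −195 or c = 77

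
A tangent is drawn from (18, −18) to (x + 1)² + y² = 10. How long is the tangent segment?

The centre is (−1, 0) and r = √10. The square of the distance from P to the centre is 361 + 324 = 685.
The tangent meets the radius at right angles, so tangent² = |PO|² − r² = 685 − 10 = 675.

15√3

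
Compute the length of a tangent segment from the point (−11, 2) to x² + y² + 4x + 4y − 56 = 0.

With centre O = (−2, −2), |OP|² = 97 and r² = 64.
Power of the point: PT² = |PO|² − r² = 33, so PT = √33.

√33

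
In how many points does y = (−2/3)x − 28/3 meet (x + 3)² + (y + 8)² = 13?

Substituting the line into the circle gives 13x² + 70x − 20 = 0.
Δ = 4900 − (−1040) = 5940.
Two real roots: the line is a secant.

2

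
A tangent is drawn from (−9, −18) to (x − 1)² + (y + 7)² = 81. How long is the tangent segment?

The centre is (1, −7) and r = 9. The square of the distance from P to the centre is 100 + 121 = 221.
By the tangent–radius right angle, tangent length = √(|PO|² − r²) = √140 = 2√35.

2√35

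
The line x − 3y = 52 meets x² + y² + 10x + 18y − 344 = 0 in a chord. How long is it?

12√10

The distance from (−5, −9) to the line is 30/√10, and r² = 450.
Chord = 2√(r² − d²) = 2·√(360) = 12√10.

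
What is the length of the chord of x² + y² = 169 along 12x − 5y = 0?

26

Centre (0, 0), r² = 169. Perpendicular distance d from centre to line = |0| / √169 = 0/√169.
Half the chord is √(r² − d²) = √(169), so the full chord is 26.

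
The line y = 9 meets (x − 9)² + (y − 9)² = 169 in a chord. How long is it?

Centre (9, 9), r² = 169. Perpendicular distance d from centre to line = |0| / √1 = 0.
Half the chord is √(r² − d²) = √(169), so the full chord is 26.

26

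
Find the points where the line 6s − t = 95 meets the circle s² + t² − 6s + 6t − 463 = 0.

(12, −23) and (18, 13)

Substitute t = 6s − 95:
37s² − 1110s + 7992 = 0  ⟹  s² − 30s + 216 = 0
s = 18 or s = 12, giving (18, 13) and (12, −23).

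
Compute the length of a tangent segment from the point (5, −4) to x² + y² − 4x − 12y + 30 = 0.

3√11

The centre is (2, 6) and r = √10. The square of the distance from P to the centre is 9 + 100 = 109.
The tangent meets the radius at right angles, so tangent² = |PO|² − r² = 109 − 10 = 99.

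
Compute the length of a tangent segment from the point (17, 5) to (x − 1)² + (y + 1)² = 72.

Centre (1, −1), r² = 72. |PO|² = (16)² + (6)² = 292.
The tangent meets the radius at right angles, so tangent² = |PO|² − r² = 292 − 72 = 220.

2√55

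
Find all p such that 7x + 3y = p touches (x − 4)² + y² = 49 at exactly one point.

Tangency holds when the distance from the centre (4, 0) to the line equals the radius 7:
|7·4 + 3·0 − p| / √58 = 7
|p − (28)| = 7√58.

p = 28 ± 7√58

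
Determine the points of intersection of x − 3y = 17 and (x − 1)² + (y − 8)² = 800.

Substitute y = (−17 + x)/3:
10x² − 100x − 5510 = 0  ⟹  x² − 10x − 551 = 0
x = 29 or x = −19, giving (29, 4) and (−19, −12).

(−19, −12) and (29, 4)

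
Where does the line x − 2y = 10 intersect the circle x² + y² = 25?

(0, −5) and (4, −3)

Express y = (−10 + x)/2 and substitute into the circle:
5x² − 20x = 0  ⟹  x² − 4x = 0
x = 4 or x = 0, giving (4, −3) and (0, −5).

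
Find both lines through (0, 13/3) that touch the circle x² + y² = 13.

Let a tangent through (0, 13/3) have slope m. Its distance from (0, 0) must equal √13:
[m·(0) − (−13/3)]² = 13(m² + 1)
9m² − 4 = 0, so m = −2/3 or m = 2/3.
Through (0, 13/3) these give 2x + 3y = 13 and 2x − 3y = −13.

2x + 3y = 13 and 2x − 3y = −13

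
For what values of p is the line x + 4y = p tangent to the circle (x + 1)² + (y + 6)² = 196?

p = −25 ± 14√17

The line touches the circle iff its distance from (−1, −6) is 14:
|1·(−1) + 4·(−6) − p| / √17 = 14
|p − (−25)| = 14√17.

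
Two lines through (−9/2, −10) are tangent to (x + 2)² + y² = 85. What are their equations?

6x + 7y = −97 and 2x − 9y = 81

Write the tangent as mx − y + (−10 − m·(−9/2)) = 0 and set its distance from the centre to √85:
(5/2m − (10))² = 85(m² + 1)
63m² + 40m − 12 = 0, so m = −6/7 or m = 2/9.
Through (−9/2, −10) these give 6x + 7y = −97 and 2x − 9y = 81.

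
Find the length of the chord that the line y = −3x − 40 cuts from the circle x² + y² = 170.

From the line, y = −3x − 40. Substituting:
10x² + 240x + 1430 = 0  ⟹  x² + 24x + 143 = 0
x = −11 or x = −13, giving (−11, −7) and (−13, −1).
Chord length = distance between (−11, −7) and (−13, −1) = √40 = 2√10.

2√10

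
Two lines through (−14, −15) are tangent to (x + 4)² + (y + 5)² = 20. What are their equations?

A line y − (−15) = m(x − (−14)) is tangent when its distance from (−4, −5) is 2√5:
(10m − (10))² = 20(m² + 1)
2m² − 5m + 2 = 0, so m = 1/2 or m = 2.
Through (−14, −15) these give x − 2y = 16 and 2x − y = −13.

x − 2y = 16 and 2x − y = −13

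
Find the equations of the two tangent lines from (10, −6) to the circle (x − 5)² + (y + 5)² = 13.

3x + 2y = 18 and 2x − 3y = 38

Let a tangent through (10, −6) have slope m. Its distance from (5, −5) must equal √13:
[m·(−5) − (1)]² = 13(m² + 1)
6m² + 5m − 6 = 0, so m = −3/2 or m = 2/3.
With m = −3/2: 3x + 2y = 18. With m = 2/3: 2x − 3y = 38.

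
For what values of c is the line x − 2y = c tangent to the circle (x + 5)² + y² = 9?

The line touches the circle iff its distance from (−5, 0) is 3:
|1·(−5) − 2·0 − c| / √5 = 3
|c − (−5)| = 3√5.

c = −5 ± 3√5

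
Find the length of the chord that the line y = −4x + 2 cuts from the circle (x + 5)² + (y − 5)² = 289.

8√17

Substitute y = −4x + 2:
17x² + 34x − 255 = 0  ⟹  x² + 2x − 15 = 0
x = 3 or x = −5, giving (3, −10) and (−5, 22).
Chord length = distance between (3, −10) and (−5, 22) = √1088 = 8√17.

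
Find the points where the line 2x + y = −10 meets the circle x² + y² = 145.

From the line, y = −2x − 10. Substituting:
5x² + 40x − 45 = 0  ⟹  x² + 8x − 9 = 0
x = 1 or x = −9, giving (1, −12) and (−9, 8).

(−9, 8) and (1, −12)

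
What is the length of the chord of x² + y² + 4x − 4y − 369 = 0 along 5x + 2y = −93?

4√29

Substitute y = (−93 − 5x)/2:
29x² + 986x + 7917 = 0  ⟹  x² + 34x + 273 = 0
x = −13 or x = −21, giving (−13, −14) and (−21, 6).
|(−13, −14) − (−21, 6)| = √((8)² + (−20)²) = 4√29.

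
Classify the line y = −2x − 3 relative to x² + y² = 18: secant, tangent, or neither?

secant

Centre (0, 0), r² = 18. Distance² from centre to line = (3)²/5 = 9/5.
Since d² < r², the line cuts the circle twice.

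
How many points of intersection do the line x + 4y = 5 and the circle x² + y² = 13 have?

Centre (0, 0), r² = 13. Distance² from centre to line = (−5)²/17 = 25/17.
Since d² < r², the line cuts the circle twice.

2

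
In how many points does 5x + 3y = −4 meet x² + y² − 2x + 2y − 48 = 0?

Substituting the line into the circle gives 34x² − 8x − 440 = 0.
Discriminant = (−8)² − 4·34·(−440) = 59904 > 0.
Two real roots: the line is a secant.

2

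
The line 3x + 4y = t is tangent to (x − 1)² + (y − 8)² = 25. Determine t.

The line touches the circle iff its distance from (1, 8) is 5:
|3·1 + 4·8 − t| / √25 = 5
|t − (35)| = 5·5, so t = 60 or t = 10.

t = 10 or t = 60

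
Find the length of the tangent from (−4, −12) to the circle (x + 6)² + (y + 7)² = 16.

With centre O = (−6, −7), |OP|² = 29 and r² = 16.
By the tangent–radius right angle, tangent length = √(|PO|² − r²) = √13.

√13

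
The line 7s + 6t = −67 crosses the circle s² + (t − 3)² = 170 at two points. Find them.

(−13, 4) and (−1, −10)

From the line, t = (−67 − 7s)/6. Substituting:
85s² + 1190s + 1105 = 0  ⟹  s² + 14s + 13 = 0
s = −1 or s = −13, giving (−1, −10) and (−13, 4).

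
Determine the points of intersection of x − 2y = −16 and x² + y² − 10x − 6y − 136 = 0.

From the line, y = (16 + x)/2. Substituting:
5x² − 20x − 480 = 0  ⟹  x² − 4x − 96 = 0
x = 12 or x = −8, giving (12, 14) and (−8, 4).

(−8, 4) and (12, 14)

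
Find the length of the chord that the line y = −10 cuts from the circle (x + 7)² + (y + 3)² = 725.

Centre (−7, −3), r² = 725. Perpendicular distance d from centre to line = |7| / √1 = 7.
Chord = 2√(r² − d²) = 2·√(676) = 52.

52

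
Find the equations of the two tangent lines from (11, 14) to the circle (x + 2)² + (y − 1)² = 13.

2x − 3y = −20 and 3x − 2y = 5

Let a tangent through (11, 14) have slope m. Its distance from (−2, 1) must equal √13:
[m·(−13) − (−13)]² = 13(m² + 1)
6m² − 13m + 6 = 0, so m = 2/3 or m = 3/2.
With m = 2/3: 2x − 3y = −20. With m = 3/2: 3x − 2y = 5.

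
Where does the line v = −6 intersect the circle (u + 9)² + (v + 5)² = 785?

Substitute v = −6:
u² + 18u − 703 = 0
u = 19 or u = −37, giving (19, −6) and (−37, −6).

(−37, −6) and (19, −6)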